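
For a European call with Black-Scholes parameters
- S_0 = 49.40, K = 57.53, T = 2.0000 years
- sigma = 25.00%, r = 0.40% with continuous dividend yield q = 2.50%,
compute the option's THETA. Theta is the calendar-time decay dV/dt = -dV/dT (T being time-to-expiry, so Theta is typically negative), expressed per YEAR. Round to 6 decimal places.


d1 = -0.3729454453; d2 = -0.7264988359
phi(d1) = 0.3721409176; exp(-qT) = 0.9512294245; exp(-rT) = 0.9920319148
Theta = -S*exp(-qT)*phi(d1)*sigma/(2*sqrt(T)) - r*K*exp(-rT)*N(d2) + q*S*exp(-qT)*N(d1)
N(d1) = 0.3545945238; N(d2) = 0.2337665104; sqrt(T) = 1.4142135624
Term 1 = -49.4000 * 0.9512294245 * 0.3721409176 * 0.2500 / (2 * 1.4142135624) = -1.5456624776
Term 2 = -0.0040 * 57.5300 * 0.9920319148 * 0.2337665104 = -0.0533657114
Term 3 = 0.0250 * 49.4000 * 0.9512294245 * 0.3545945238 = 0.4165664198
Theta = -1.5456624776 + (-0.0533657114) + (0.4165664198) = -1.182462

Answer: Theta = -1.182462


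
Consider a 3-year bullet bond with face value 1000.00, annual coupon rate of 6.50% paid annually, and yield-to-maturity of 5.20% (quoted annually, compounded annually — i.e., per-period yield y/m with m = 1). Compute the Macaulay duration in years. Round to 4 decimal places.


Coupon per period c = face * coupon_rate / m = 65.000000
Periods per year m = 1; per-period yield y/m = 0.052000
Number of cashflows N = 3
Cashflows (t years, CF_t, discount factor 1/(1+y/m)^(m*t), PV):
  t = 1.0000: CF_t = 65.000000, DF = 0.950570, PV = 61.787072
  t = 2.0000: CF_t = 65.000000, DF = 0.903584, PV = 58.732958
  t = 3.0000: CF_t = 1065.000000, DF = 0.858920, PV = 914.749937
Price P = sum_t PV_t = 1035.269968
Macaulay numerator sum_t t * PV_t:
  t * PV_t at t = 1.0000: 61.787072
  t * PV_t at t = 2.0000: 117.465917
  t * PV_t at t = 3.0000: 2744.249811
Macaulay duration D = (sum_t t * PV_t) / P = 2923.502801 / 1035.269968 = 2.823904

Answer: Macaulay duration = 2.8239 years


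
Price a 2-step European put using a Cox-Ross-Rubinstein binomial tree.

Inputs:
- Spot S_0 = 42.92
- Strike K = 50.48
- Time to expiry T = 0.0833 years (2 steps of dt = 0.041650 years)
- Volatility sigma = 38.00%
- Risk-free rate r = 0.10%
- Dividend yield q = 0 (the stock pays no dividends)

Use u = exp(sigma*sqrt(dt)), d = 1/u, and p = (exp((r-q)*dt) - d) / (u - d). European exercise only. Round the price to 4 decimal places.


dt = T/N = 0.041650
u = exp(sigma*sqrt(dt)) = 1.080638; d = 1/u = 0.925379
p = (exp((r-q)*dt) - d) / (u - d) = 0.480890
Discount per step: exp(-r*dt) = 0.999958
Stock lattice S(k, i) with i counting down-moves:
  k=0: S(0,0) = 42.9200
  k=1: S(1,0) = 46.3810; S(1,1) = 39.7173
  k=2: S(2,0) = 50.1211; S(2,1) = 42.9200; S(2,2) = 36.7535
Terminal payoffs V(N, i) = max(K - S_T, 0):
  V(2,0) = 0.358942; V(2,1) = 7.560000; V(2,2) = 13.726458
Backward induction: V(k, i) = exp(-r*dt) * [p * V(k+1, i) + (1-p) * V(k+1, i+1)].
  V(1,0) = exp(-r*dt) * [p*0.358942 + (1-p)*7.560000] = 4.096912
  V(1,1) = exp(-r*dt) * [p*7.560000 + (1-p)*13.726458] = 10.760622
  V(0,0) = exp(-r*dt) * [p*4.096912 + (1-p)*10.760622] = 7.555795

Answer: Price = V(0,0) = 7.5558


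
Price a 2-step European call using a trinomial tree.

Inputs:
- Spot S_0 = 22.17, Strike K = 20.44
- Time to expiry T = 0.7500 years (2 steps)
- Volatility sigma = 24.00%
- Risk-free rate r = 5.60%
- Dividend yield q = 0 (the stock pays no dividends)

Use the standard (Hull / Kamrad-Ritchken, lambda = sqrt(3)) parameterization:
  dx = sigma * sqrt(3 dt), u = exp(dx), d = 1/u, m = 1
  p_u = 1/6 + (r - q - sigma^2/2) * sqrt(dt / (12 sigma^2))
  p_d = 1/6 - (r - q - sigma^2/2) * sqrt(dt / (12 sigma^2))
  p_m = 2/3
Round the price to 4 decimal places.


Answer: Price = V(0,0) = 3.3248

Derivation:
dt = T/N = 0.375000; dx = sigma*sqrt(3*dt) = 0.254558
u = exp(dx) = 1.289892; d = 1/u = 0.775259
p_u = 0.186701, p_m = 0.666667, p_d = 0.146632
Discount per step: exp(-r*dt) = 0.979219
Stock lattice S(k, j) with j the centered position index:
  k=0: S(0,+0) = 22.1700
  k=1: S(1,-1) = 17.1875; S(1,+0) = 22.1700; S(1,+1) = 28.5969
  k=2: S(2,-2) = 13.3247; S(2,-1) = 17.1875; S(2,+0) = 22.1700; S(2,+1) = 28.5969; S(2,+2) = 36.8869
Terminal payoffs V(N, j) = max(S_T - K, 0):
  V(2,-2) = 0.000000; V(2,-1) = 0.000000; V(2,+0) = 1.730000; V(2,+1) = 8.156904; V(2,+2) = 16.446916
Backward induction: V(k, j) = exp(-r*dt) * [p_u * V(k+1, j+1) + p_m * V(k+1, j) + p_d * V(k+1, j-1)]
  V(1,-1) = exp(-r*dt) * [p_u*1.730000 + p_m*0.000000 + p_d*0.000000] = 0.316281
  V(1,+0) = exp(-r*dt) * [p_u*8.156904 + p_m*1.730000 + p_d*0.000000] = 2.620623
  V(1,+1) = exp(-r*dt) * [p_u*16.446916 + p_m*8.156904 + p_d*1.730000] = 8.580182
  V(0,+0) = exp(-r*dt) * [p_u*8.580182 + p_m*2.620623 + p_d*0.316281] = 3.324831


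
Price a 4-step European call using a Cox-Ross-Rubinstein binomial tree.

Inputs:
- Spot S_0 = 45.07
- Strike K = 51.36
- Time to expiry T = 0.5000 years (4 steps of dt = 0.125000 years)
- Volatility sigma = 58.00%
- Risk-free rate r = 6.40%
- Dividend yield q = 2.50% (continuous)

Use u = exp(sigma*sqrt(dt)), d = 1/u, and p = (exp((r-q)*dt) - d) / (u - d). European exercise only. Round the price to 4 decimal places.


dt = T/N = 0.125000
u = exp(sigma*sqrt(dt)) = 1.227600; d = 1/u = 0.814598
p = (exp((r-q)*dt) - d) / (u - d) = 0.460746
Discount per step: exp(-r*dt) = 0.992032
Stock lattice S(k, i) with i counting down-moves:
  k=0: S(0,0) = 45.0700
  k=1: S(1,0) = 55.3279; S(1,1) = 36.7139
  k=2: S(2,0) = 67.9206; S(2,1) = 45.0700; S(2,2) = 29.9071
  k=3: S(3,0) = 83.3793; S(3,1) = 55.3279; S(3,2) = 36.7139; S(3,3) = 24.3622
  k=4: S(4,0) = 102.3564; S(4,1) = 67.9206; S(4,2) = 45.0700; S(4,3) = 29.9071; S(4,4) = 19.8454
Terminal payoffs V(N, i) = max(S_T - K, 0):
  V(4,0) = 50.996386; V(4,1) = 16.560559; V(4,2) = 0.000000; V(4,3) = 0.000000; V(4,4) = 0.000000
Backward induction: V(k, i) = exp(-r*dt) * [p * V(k+1, i) + (1-p) * V(k+1, i+1)].
  V(3,0) = exp(-r*dt) * [p*50.996386 + (1-p)*16.560559] = 32.168359
  V(3,1) = exp(-r*dt) * [p*16.560559 + (1-p)*0.000000] = 7.569418
  V(3,2) = exp(-r*dt) * [p*0.000000 + (1-p)*0.000000] = 0.000000
  V(3,3) = exp(-r*dt) * [p*0.000000 + (1-p)*0.000000] = 0.000000
  V(2,0) = exp(-r*dt) * [p*32.168359 + (1-p)*7.569418] = 18.752665
  V(2,1) = exp(-r*dt) * [p*7.569418 + (1-p)*0.000000] = 3.459792
  V(2,2) = exp(-r*dt) * [p*0.000000 + (1-p)*0.000000] = 0.000000
  V(1,0) = exp(-r*dt) * [p*18.752665 + (1-p)*3.459792] = 10.422214
  V(1,1) = exp(-r*dt) * [p*3.459792 + (1-p)*0.000000] = 1.581384
  V(0,0) = exp(-r*dt) * [p*10.422214 + (1-p)*1.581384] = 5.609706

Answer: Price = V(0,0) = 5.6097


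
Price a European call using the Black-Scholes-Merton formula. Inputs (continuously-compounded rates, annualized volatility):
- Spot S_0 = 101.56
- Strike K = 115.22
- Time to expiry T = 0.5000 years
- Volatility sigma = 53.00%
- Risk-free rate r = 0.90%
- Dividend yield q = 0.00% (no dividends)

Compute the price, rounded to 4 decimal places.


d1 = (ln(S/K) + (r - q + 0.5*sigma^2) * T) / (sigma * sqrt(T)) = -0.13733505
d2 = d1 - sigma * sqrt(T) = -0.51210164
exp(-rT) = 0.99551011; exp(-qT) = 1.00000000
C = S_0 * exp(-qT) * N(d1) - K * exp(-rT) * N(d2)
N(d1) = 0.44538299; N(d2) = 0.30428994
C = 101.5600 * 1.00000000 * 0.44538299 - 115.2200 * 0.99551011 * 0.30428994 = 10.3302

Answer: Price = 10.3302


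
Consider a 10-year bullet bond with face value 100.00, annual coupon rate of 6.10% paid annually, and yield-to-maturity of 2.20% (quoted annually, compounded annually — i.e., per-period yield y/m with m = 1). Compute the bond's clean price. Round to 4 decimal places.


Coupon per period c = face * coupon_rate / m = 6.100000
Periods per year m = 1; per-period yield y/m = 0.022000
Number of cashflows N = 10
Cashflows (t years, CF_t, discount factor 1/(1+y/m)^(m*t), PV):
  t = 1.0000: CF_t = 6.100000, DF = 0.978474, PV = 5.968689
  t = 2.0000: CF_t = 6.100000, DF = 0.957411, PV = 5.840204
  t = 3.0000: CF_t = 6.100000, DF = 0.936801, PV = 5.714486
  t = 4.0000: CF_t = 6.100000, DF = 0.916635, PV = 5.591473
  t = 5.0000: CF_t = 6.100000, DF = 0.896903, PV = 5.471109
  t = 6.0000: CF_t = 6.100000, DF = 0.877596, PV = 5.353335
  t = 7.0000: CF_t = 6.100000, DF = 0.858704, PV = 5.238097
  t = 8.0000: CF_t = 6.100000, DF = 0.840220, PV = 5.125340
  t = 9.0000: CF_t = 6.100000, DF = 0.822133, PV = 5.015010
  t = 10.0000: CF_t = 106.100000, DF = 0.804435, PV = 85.350570
Price P = sum_t PV_t = 134.668313

Answer: Price = 134.6683


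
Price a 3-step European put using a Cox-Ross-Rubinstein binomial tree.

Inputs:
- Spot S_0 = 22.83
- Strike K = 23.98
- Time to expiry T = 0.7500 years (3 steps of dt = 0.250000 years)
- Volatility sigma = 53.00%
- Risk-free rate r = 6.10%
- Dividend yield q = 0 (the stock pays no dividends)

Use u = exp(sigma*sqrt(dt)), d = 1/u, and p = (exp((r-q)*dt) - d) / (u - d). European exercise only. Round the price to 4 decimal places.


dt = T/N = 0.250000
u = exp(sigma*sqrt(dt)) = 1.303431; d = 1/u = 0.767206
p = (exp((r-q)*dt) - d) / (u - d) = 0.462793
Discount per step: exp(-r*dt) = 0.984866
Stock lattice S(k, i) with i counting down-moves:
  k=0: S(0,0) = 22.8300
  k=1: S(1,0) = 29.7573; S(1,1) = 17.5153
  k=2: S(2,0) = 38.7866; S(2,1) = 22.8300; S(2,2) = 13.4379
  k=3: S(3,0) = 50.5557; S(3,1) = 29.7573; S(3,2) = 17.5153; S(3,3) = 10.3096
Terminal payoffs V(N, i) = max(K - S_T, 0):
  V(3,0) = 0.000000; V(3,1) = 0.000000; V(3,2) = 6.464688; V(3,3) = 13.670400
Backward induction: V(k, i) = exp(-r*dt) * [p * V(k+1, i) + (1-p) * V(k+1, i+1)].
  V(2,0) = exp(-r*dt) * [p*0.000000 + (1-p)*0.000000] = 0.000000
  V(2,1) = exp(-r*dt) * [p*0.000000 + (1-p)*6.464688] = 3.420319
  V(2,2) = exp(-r*dt) * [p*6.464688 + (1-p)*13.670400] = 10.179228
  V(1,0) = exp(-r*dt) * [p*0.000000 + (1-p)*3.420319] = 1.809613
  V(1,1) = exp(-r*dt) * [p*3.420319 + (1-p)*10.179228] = 6.944540
  V(0,0) = exp(-r*dt) * [p*1.809613 + (1-p)*6.944540] = 4.498999

Answer: Price = V(0,0) = 4.4990


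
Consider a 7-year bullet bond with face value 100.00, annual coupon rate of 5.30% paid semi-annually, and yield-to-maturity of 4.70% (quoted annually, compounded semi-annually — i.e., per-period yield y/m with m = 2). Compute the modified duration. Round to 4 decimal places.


Coupon per period c = face * coupon_rate / m = 2.650000
Periods per year m = 2; per-period yield y/m = 0.023500
Number of cashflows N = 14
Cashflows (t years, CF_t, discount factor 1/(1+y/m)^(m*t), PV):
  t = 0.5000: CF_t = 2.650000, DF = 0.977040, PV = 2.589155
  t = 1.0000: CF_t = 2.650000, DF = 0.954606, PV = 2.529707
  t = 1.5000: CF_t = 2.650000, DF = 0.932688, PV = 2.471624
  t = 2.0000: CF_t = 2.650000, DF = 0.911273, PV = 2.414874
  t = 2.5000: CF_t = 2.650000, DF = 0.890350, PV = 2.359428
  t = 3.0000: CF_t = 2.650000, DF = 0.869907, PV = 2.305254
  t = 3.5000: CF_t = 2.650000, DF = 0.849934, PV = 2.252324
  t = 4.0000: CF_t = 2.650000, DF = 0.830419, PV = 2.200610
  t = 4.5000: CF_t = 2.650000, DF = 0.811352, PV = 2.150083
  t = 5.0000: CF_t = 2.650000, DF = 0.792723, PV = 2.100716
  t = 5.5000: CF_t = 2.650000, DF = 0.774522, PV = 2.052483
  t = 6.0000: CF_t = 2.650000, DF = 0.756739, PV = 2.005357
  t = 6.5000: CF_t = 2.650000, DF = 0.739363, PV = 1.959313
  t = 7.0000: CF_t = 102.650000, DF = 0.722387, PV = 74.153063
Price P = sum_t PV_t = 103.543991
First compute Macaulay numerator sum_t t * PV_t:
  t * PV_t at t = 0.5000: 1.294577
  t * PV_t at t = 1.0000: 2.529707
  t * PV_t at t = 1.5000: 3.707435
  t * PV_t at t = 2.0000: 4.829748
  t * PV_t at t = 2.5000: 5.898569
  t * PV_t at t = 3.0000: 6.915762
  t * PV_t at t = 3.5000: 7.883135
  t * PV_t at t = 4.0000: 8.802440
  t * PV_t at t = 4.5000: 9.675374
  t * PV_t at t = 5.0000: 10.503581
  t * PV_t at t = 5.5000: 11.288656
  t * PV_t at t = 6.0000: 12.032142
  t * PV_t at t = 6.5000: 12.735536
  t * PV_t at t = 7.0000: 519.071442
Macaulay duration D = 617.168106 / 103.543991 = 5.960443
Modified duration = D / (1 + y/m) = 5.960443 / (1 + 0.023500) = 5.823589

Answer: Modified duration = 5.8236


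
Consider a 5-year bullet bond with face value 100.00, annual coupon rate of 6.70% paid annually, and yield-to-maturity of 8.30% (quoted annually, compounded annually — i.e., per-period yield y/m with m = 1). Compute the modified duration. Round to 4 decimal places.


Coupon per period c = face * coupon_rate / m = 6.700000
Periods per year m = 1; per-period yield y/m = 0.083000
Number of cashflows N = 5
Cashflows (t years, CF_t, discount factor 1/(1+y/m)^(m*t), PV):
  t = 1.0000: CF_t = 6.700000, DF = 0.923361, PV = 6.186519
  t = 2.0000: CF_t = 6.700000, DF = 0.852596, PV = 5.712391
  t = 3.0000: CF_t = 6.700000, DF = 0.787254, PV = 5.274599
  t = 4.0000: CF_t = 6.700000, DF = 0.726919, PV = 4.870359
  t = 5.0000: CF_t = 106.700000, DF = 0.671209, PV = 71.617991
Price P = sum_t PV_t = 93.661859
First compute Macaulay numerator sum_t t * PV_t:
  t * PV_t at t = 1.0000: 6.186519
  t * PV_t at t = 2.0000: 11.424781
  t * PV_t at t = 3.0000: 15.823796
  t * PV_t at t = 4.0000: 19.481436
  t * PV_t at t = 5.0000: 358.089957
Macaulay duration D = 411.006489 / 93.661859 = 4.388195
Modified duration = D / (1 + y/m) = 4.388195 / (1 + 0.083000) = 4.051888

Answer: Modified duration = 4.0519


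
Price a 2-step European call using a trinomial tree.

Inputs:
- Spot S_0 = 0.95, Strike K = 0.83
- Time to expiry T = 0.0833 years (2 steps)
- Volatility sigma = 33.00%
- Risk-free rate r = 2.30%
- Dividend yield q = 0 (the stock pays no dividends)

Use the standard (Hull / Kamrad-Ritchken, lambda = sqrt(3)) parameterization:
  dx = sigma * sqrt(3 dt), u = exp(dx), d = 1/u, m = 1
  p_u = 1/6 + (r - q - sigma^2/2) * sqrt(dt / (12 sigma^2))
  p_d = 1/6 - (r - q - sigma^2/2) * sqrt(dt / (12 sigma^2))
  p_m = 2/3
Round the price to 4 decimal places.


dt = T/N = 0.041650; dx = sigma*sqrt(3*dt) = 0.116649
u = exp(dx) = 1.123725; d = 1/u = 0.889897
p_u = 0.161052, p_m = 0.666667, p_d = 0.172281
Discount per step: exp(-r*dt) = 0.999043
Stock lattice S(k, j) with j the centered position index:
  k=0: S(0,+0) = 0.9500
  k=1: S(1,-1) = 0.8454; S(1,+0) = 0.9500; S(1,+1) = 1.0675
  k=2: S(2,-2) = 0.7523; S(2,-1) = 0.8454; S(2,+0) = 0.9500; S(2,+1) = 1.0675; S(2,+2) = 1.1996
Terminal payoffs V(N, j) = max(S_T - K, 0):
  V(2,-2) = 0.000000; V(2,-1) = 0.015402; V(2,+0) = 0.120000; V(2,+1) = 0.237539; V(2,+2) = 0.369621
Backward induction: V(k, j) = exp(-r*dt) * [p_u * V(k+1, j+1) + p_m * V(k+1, j) + p_d * V(k+1, j-1)]
  V(1,-1) = exp(-r*dt) * [p_u*0.120000 + p_m*0.015402 + p_d*0.000000] = 0.029566
  V(1,+0) = exp(-r*dt) * [p_u*0.237539 + p_m*0.120000 + p_d*0.015402] = 0.120794
  V(1,+1) = exp(-r*dt) * [p_u*0.369621 + p_m*0.237539 + p_d*0.120000] = 0.238333
  V(0,+0) = exp(-r*dt) * [p_u*0.238333 + p_m*0.120794 + p_d*0.029566] = 0.123888

Answer: Price = V(0,0) = 0.1239


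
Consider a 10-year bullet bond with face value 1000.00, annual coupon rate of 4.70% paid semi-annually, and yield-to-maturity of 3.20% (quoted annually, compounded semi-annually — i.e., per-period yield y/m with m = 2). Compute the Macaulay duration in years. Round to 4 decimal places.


Coupon per period c = face * coupon_rate / m = 23.500000
Periods per year m = 2; per-period yield y/m = 0.016000
Number of cashflows N = 20
Cashflows (t years, CF_t, discount factor 1/(1+y/m)^(m*t), PV):
  t = 0.5000: CF_t = 23.500000, DF = 0.984252, PV = 23.129921
  t = 1.0000: CF_t = 23.500000, DF = 0.968752, PV = 22.765671
  t = 1.5000: CF_t = 23.500000, DF = 0.953496, PV = 22.407156
  t = 2.0000: CF_t = 23.500000, DF = 0.938480, PV = 22.054287
  t = 2.5000: CF_t = 23.500000, DF = 0.923701, PV = 21.706976
  t = 3.0000: CF_t = 23.500000, DF = 0.909155, PV = 21.365134
  t = 3.5000: CF_t = 23.500000, DF = 0.894837, PV = 21.028675
  t = 4.0000: CF_t = 23.500000, DF = 0.880745, PV = 20.697515
  t = 4.5000: CF_t = 23.500000, DF = 0.866875, PV = 20.371570
  t = 5.0000: CF_t = 23.500000, DF = 0.853224, PV = 20.050757
  t = 5.5000: CF_t = 23.500000, DF = 0.839787, PV = 19.734997
  t = 6.0000: CF_t = 23.500000, DF = 0.826562, PV = 19.424210
  t = 6.5000: CF_t = 23.500000, DF = 0.813545, PV = 19.118317
  t = 7.0000: CF_t = 23.500000, DF = 0.800734, PV = 18.817241
  t = 7.5000: CF_t = 23.500000, DF = 0.788124, PV = 18.520907
  t = 8.0000: CF_t = 23.500000, DF = 0.775712, PV = 18.229239
  t = 8.5000: CF_t = 23.500000, DF = 0.763496, PV = 17.942164
  t = 9.0000: CF_t = 23.500000, DF = 0.751473, PV = 17.659610
  t = 9.5000: CF_t = 23.500000, DF = 0.739639, PV = 17.381506
  t = 10.0000: CF_t = 1023.500000, DF = 0.727991, PV = 745.098498
Price P = sum_t PV_t = 1127.504352
Macaulay numerator sum_t t * PV_t:
  t * PV_t at t = 0.5000: 11.564961
  t * PV_t at t = 1.0000: 22.765671
  t * PV_t at t = 1.5000: 33.610734
  t * PV_t at t = 2.0000: 44.108575
  t * PV_t at t = 2.5000: 54.267440
  t * PV_t at t = 3.0000: 64.095401
  t * PV_t at t = 3.5000: 73.600362
  t * PV_t at t = 4.0000: 82.790059
  t * PV_t at t = 4.5000: 91.672063
  t * PV_t at t = 5.0000: 100.253787
  t * PV_t at t = 5.5000: 108.542486
  t * PV_t at t = 6.0000: 116.545261
  t * PV_t at t = 6.5000: 124.269061
  t * PV_t at t = 7.0000: 131.720688
  t * PV_t at t = 7.5000: 138.906800
  t * PV_t at t = 8.0000: 145.833911
  t * PV_t at t = 8.5000: 152.508396
  t * PV_t at t = 9.0000: 158.936494
  t * PV_t at t = 9.5000: 165.124310
  t * PV_t at t = 10.0000: 7450.984982
Macaulay duration D = (sum_t t * PV_t) / P = 9272.101440 / 1127.504352 = 8.223562

Answer: Macaulay duration = 8.2236 years


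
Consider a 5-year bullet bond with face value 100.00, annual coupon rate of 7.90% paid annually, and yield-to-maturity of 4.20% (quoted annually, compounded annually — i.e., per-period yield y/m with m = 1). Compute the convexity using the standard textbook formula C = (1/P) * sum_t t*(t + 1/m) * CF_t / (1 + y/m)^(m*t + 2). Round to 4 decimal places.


Answer: Convexity = 23.0434

Derivation:
Coupon per period c = face * coupon_rate / m = 7.900000
Periods per year m = 1; per-period yield y/m = 0.042000
Number of cashflows N = 5
Cashflows (t years, CF_t, discount factor 1/(1+y/m)^(m*t), PV):
  t = 1.0000: CF_t = 7.900000, DF = 0.959693, PV = 7.581574
  t = 2.0000: CF_t = 7.900000, DF = 0.921010, PV = 7.275983
  t = 3.0000: CF_t = 7.900000, DF = 0.883887, PV = 6.982709
  t = 4.0000: CF_t = 7.900000, DF = 0.848260, PV = 6.701256
  t = 5.0000: CF_t = 107.900000, DF = 0.814069, PV = 87.838083
Price P = sum_t PV_t = 116.379605
Convexity numerator sum_t t*(t + 1/m) * CF_t / (1+y/m)^(m*t + 2):
  t = 1.0000: term = 13.965418
  t = 2.0000: term = 40.207537
  t = 3.0000: term = 77.173775
  t = 4.0000: term = 123.438539
  t = 5.0000: term = 2426.993799
Convexity = (1/P) * sum = 2681.779067 / 116.379605 = 23.043377


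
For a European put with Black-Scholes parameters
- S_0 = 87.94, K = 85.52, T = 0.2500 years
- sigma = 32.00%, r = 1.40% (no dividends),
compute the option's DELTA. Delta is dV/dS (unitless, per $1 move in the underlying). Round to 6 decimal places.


Answer: Delta = -0.391167

Derivation:
d1 = 0.2762781065; d2 = 0.1162781065
phi(d1) = 0.3840036085; exp(-qT) = 1.0000000000; exp(-rT) = 0.9965061179
N(-d1) = 0.3911672351
Delta = -exp(-qT) * N(-d1) = -1.0000000000 * 0.3911672351 = -0.391167


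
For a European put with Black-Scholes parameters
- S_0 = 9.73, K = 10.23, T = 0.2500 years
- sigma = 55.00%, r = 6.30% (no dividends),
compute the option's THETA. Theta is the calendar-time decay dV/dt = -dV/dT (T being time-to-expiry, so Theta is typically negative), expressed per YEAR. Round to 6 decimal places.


Answer: Theta = -1.751892

Derivation:
d1 = 0.0125520590; d2 = -0.2624479410
phi(d1) = 0.3989108541; exp(-qT) = 1.0000000000; exp(-rT) = 0.9843733826
Theta = -S*exp(-qT)*phi(d1)*sigma/(2*sqrt(T)) + r*K*exp(-rT)*N(-d2) - q*S*exp(-qT)*N(-d1)
N(-d1) = 0.4949925844; N(-d2) = 0.6035119420; sqrt(T) = 0.5000000000
Term 1 = -9.7300 * 1.0000000000 * 0.3989108541 * 0.5500 / (2 * 0.5000000000) = -2.1347714357
Term 2 = 0.0630 * 10.2300 * 0.9843733826 * 0.6035119420 = 0.3828793228
Term 3 = 0 (no dividend yield, q = 0)
Theta = -2.1347714357 + (0.3828793228) + (0.0000000000) = -1.751892


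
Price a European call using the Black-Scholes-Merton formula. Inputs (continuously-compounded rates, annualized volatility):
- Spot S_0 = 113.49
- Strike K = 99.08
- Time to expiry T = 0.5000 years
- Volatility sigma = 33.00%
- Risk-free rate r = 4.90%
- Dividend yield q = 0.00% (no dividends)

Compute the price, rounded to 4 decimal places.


Answer: Price = 20.3648

Derivation:
d1 = (ln(S/K) + (r - q + 0.5*sigma^2) * T) / (sigma * sqrt(T)) = 0.80358238
d2 = d1 - sigma * sqrt(T) = 0.57023715
exp(-rT) = 0.97579769; exp(-qT) = 1.00000000
C = S_0 * exp(-qT) * N(d1) - K * exp(-rT) * N(d2)
N(d1) = 0.78918090; N(d2) = 0.71574157
C = 113.4900 * 1.00000000 * 0.78918090 - 99.0800 * 0.97579769 * 0.71574157 = 20.3648


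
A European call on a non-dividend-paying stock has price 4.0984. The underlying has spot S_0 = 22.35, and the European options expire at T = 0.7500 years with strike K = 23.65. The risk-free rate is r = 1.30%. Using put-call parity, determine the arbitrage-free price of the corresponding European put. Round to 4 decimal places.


Put-call parity: C - P = S_0 * exp(-qT) - K * exp(-rT).
S_0 * exp(-qT) = 22.3500 * 1.00000000 = 22.35000000
K * exp(-rT) = 23.6500 * 0.99029738 = 23.42053297
P = C - S*exp(-qT) + K*exp(-rT)
P = 4.0984 - 22.35000000 + 23.42053297 = 5.1689

Answer: Put price = 5.1689


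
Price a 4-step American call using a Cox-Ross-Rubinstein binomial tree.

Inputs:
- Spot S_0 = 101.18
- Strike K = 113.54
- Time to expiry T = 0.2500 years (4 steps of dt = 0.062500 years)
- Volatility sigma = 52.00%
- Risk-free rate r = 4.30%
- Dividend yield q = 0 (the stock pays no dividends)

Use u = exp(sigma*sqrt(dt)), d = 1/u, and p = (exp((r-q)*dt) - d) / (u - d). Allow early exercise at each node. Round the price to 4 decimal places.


dt = T/N = 0.062500
u = exp(sigma*sqrt(dt)) = 1.138828; d = 1/u = 0.878095
p = (exp((r-q)*dt) - d) / (u - d) = 0.477867
Discount per step: exp(-r*dt) = 0.997316
Stock lattice S(k, i) with i counting down-moves:
  k=0: S(0,0) = 101.1800
  k=1: S(1,0) = 115.2267; S(1,1) = 88.8457
  k=2: S(2,0) = 131.2234; S(2,1) = 101.1800; S(2,2) = 78.0150
  k=3: S(3,0) = 149.4409; S(3,1) = 115.2267; S(3,2) = 88.8457; S(3,3) = 68.5046
  k=4: S(4,0) = 170.1876; S(4,1) = 131.2234; S(4,2) = 101.1800; S(4,3) = 78.0150; S(4,4) = 60.1536
Terminal payoffs V(N, i) = max(S_T - K, 0):
  V(4,0) = 56.647558; V(4,1) = 17.683386; V(4,2) = 0.000000; V(4,3) = 0.000000; V(4,4) = 0.000000
Backward induction: V(k, i) = exp(-r*dt) * [p * V(k+1, i) + (1-p) * V(k+1, i+1)]; then take max(V_cont, immediate exercise) for American.
  V(3,0) = exp(-r*dt) * [p*56.647558 + (1-p)*17.683386] = 36.205646; exercise = 35.900917; V(3,0) = max -> 36.205646
  V(3,1) = exp(-r*dt) * [p*17.683386 + (1-p)*0.000000] = 8.427628; exercise = 1.686656; V(3,1) = max -> 8.427628
  V(3,2) = exp(-r*dt) * [p*0.000000 + (1-p)*0.000000] = 0.000000; exercise = 0.000000; V(3,2) = max -> 0.000000
  V(3,3) = exp(-r*dt) * [p*0.000000 + (1-p)*0.000000] = 0.000000; exercise = 0.000000; V(3,3) = max -> 0.000000
  V(2,0) = exp(-r*dt) * [p*36.205646 + (1-p)*8.427628] = 21.643582; exercise = 17.683386; V(2,0) = max -> 21.643582
  V(2,1) = exp(-r*dt) * [p*8.427628 + (1-p)*0.000000] = 4.016477; exercise = 0.000000; V(2,1) = max -> 4.016477
  V(2,2) = exp(-r*dt) * [p*0.000000 + (1-p)*0.000000] = 0.000000; exercise = 0.000000; V(2,2) = max -> 0.000000
  V(1,0) = exp(-r*dt) * [p*21.643582 + (1-p)*4.016477] = 12.406502; exercise = 1.686656; V(1,0) = max -> 12.406502
  V(1,1) = exp(-r*dt) * [p*4.016477 + (1-p)*0.000000] = 1.914191; exercise = 0.000000; V(1,1) = max -> 1.914191
  V(0,0) = exp(-r*dt) * [p*12.406502 + (1-p)*1.914191] = 6.909526; exercise = 0.000000; V(0,0) = max -> 6.909526

Answer: Price = V(0,0) = 6.9095


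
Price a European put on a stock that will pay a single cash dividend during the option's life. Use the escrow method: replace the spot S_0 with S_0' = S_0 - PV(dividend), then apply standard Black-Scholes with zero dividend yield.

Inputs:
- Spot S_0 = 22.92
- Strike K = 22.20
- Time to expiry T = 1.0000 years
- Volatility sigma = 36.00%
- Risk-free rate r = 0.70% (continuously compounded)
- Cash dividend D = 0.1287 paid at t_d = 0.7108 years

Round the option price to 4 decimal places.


Answer: Price = 2.8426

Derivation:
PV(D) = D * exp(-r * t_d) = 0.1287 * 0.99503676 = 0.12806123
S_0' = S_0 - PV(D) = 22.9200 - 0.12806123 = 22.79193877
d1 = (ln(S_0'/K) + (r + sigma^2/2)*T) / (sigma*sqrt(T)) = 0.27254062
d2 = d1 - sigma*sqrt(T) = -0.08745938
exp(-rT) = 0.99302444
N(-d1) = 0.39260318; N(-d2) = 0.53484682
P = K * exp(-rT) * N(-d2) - S_0' * N(-d1) = 22.2000 * 0.99302444 * 0.53484682 - 22.79193877 * 0.39260318 = 2.8426


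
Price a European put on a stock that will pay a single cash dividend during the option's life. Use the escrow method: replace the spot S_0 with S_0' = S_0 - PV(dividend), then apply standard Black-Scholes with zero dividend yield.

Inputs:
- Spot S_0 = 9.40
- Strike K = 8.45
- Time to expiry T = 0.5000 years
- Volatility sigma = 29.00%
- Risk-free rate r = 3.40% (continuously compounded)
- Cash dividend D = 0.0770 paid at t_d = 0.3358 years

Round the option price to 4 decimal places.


PV(D) = D * exp(-r * t_d) = 0.0770 * 0.98864773 = 0.07612588
S_0' = S_0 - PV(D) = 9.4000 - 0.07612588 = 9.32387412
d1 = (ln(S_0'/K) + (r + sigma^2/2)*T) / (sigma*sqrt(T)) = 0.66534739
d2 = d1 - sigma*sqrt(T) = 0.46028643
exp(-rT) = 0.98314368
N(-d1) = 0.25291416; N(-d2) = 0.32265532
P = K * exp(-rT) * N(-d2) - S_0' * N(-d1) = 8.4500 * 0.98314368 * 0.32265532 - 9.32387412 * 0.25291416 = 0.3223

Answer: Price = 0.3223


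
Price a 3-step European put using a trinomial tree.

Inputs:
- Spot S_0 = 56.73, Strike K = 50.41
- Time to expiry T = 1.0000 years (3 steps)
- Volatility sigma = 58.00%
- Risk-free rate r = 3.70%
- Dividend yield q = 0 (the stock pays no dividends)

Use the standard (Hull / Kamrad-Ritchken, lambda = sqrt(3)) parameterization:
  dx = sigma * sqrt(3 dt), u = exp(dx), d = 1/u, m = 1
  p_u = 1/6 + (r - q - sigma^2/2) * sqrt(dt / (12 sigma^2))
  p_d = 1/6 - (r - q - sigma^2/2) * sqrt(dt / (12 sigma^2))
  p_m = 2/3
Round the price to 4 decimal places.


dt = T/N = 0.333333; dx = sigma*sqrt(3*dt) = 0.580000
u = exp(dx) = 1.786038; d = 1/u = 0.559898
p_u = 0.128966, p_m = 0.666667, p_d = 0.204368
Discount per step: exp(-r*dt) = 0.987742
Stock lattice S(k, j) with j the centered position index:
  k=0: S(0,+0) = 56.7300
  k=1: S(1,-1) = 31.7630; S(1,+0) = 56.7300; S(1,+1) = 101.3220
  k=2: S(2,-2) = 17.7841; S(2,-1) = 31.7630; S(2,+0) = 56.7300; S(2,+1) = 101.3220; S(2,+2) = 180.9649
  k=3: S(3,-3) = 9.9573; S(3,-2) = 17.7841; S(3,-1) = 31.7630; S(3,+0) = 56.7300; S(3,+1) = 101.3220; S(3,+2) = 180.9649; S(3,+3) = 323.2103
Terminal payoffs V(N, j) = max(K - S_T, 0):
  V(3,-3) = 40.452728; V(3,-2) = 32.625929; V(3,-1) = 18.646966; V(3,+0) = 0.000000; V(3,+1) = 0.000000; V(3,+2) = 0.000000; V(3,+3) = 0.000000
Backward induction: V(k, j) = exp(-r*dt) * [p_u * V(k+1, j+1) + p_m * V(k+1, j) + p_d * V(k+1, j-1)]
  V(2,-2) = exp(-r*dt) * [p_u*18.646966 + p_m*32.625929 + p_d*40.452728] = 32.025247
  V(2,-1) = exp(-r*dt) * [p_u*0.000000 + p_m*18.646966 + p_d*32.625929] = 18.864893
  V(2,+0) = exp(-r*dt) * [p_u*0.000000 + p_m*0.000000 + p_d*18.646966] = 3.764128
  V(2,+1) = exp(-r*dt) * [p_u*0.000000 + p_m*0.000000 + p_d*0.000000] = 0.000000
  V(2,+2) = exp(-r*dt) * [p_u*0.000000 + p_m*0.000000 + p_d*0.000000] = 0.000000
  V(1,-1) = exp(-r*dt) * [p_u*3.764128 + p_m*18.864893 + p_d*32.025247] = 19.366633
  V(1,+0) = exp(-r*dt) * [p_u*0.000000 + p_m*3.764128 + p_d*18.864893] = 6.286778
  V(1,+1) = exp(-r*dt) * [p_u*0.000000 + p_m*0.000000 + p_d*3.764128] = 0.759837
  V(0,+0) = exp(-r*dt) * [p_u*0.759837 + p_m*6.286778 + p_d*19.366633] = 8.146006

Answer: Price = V(0,0) = 8.1460


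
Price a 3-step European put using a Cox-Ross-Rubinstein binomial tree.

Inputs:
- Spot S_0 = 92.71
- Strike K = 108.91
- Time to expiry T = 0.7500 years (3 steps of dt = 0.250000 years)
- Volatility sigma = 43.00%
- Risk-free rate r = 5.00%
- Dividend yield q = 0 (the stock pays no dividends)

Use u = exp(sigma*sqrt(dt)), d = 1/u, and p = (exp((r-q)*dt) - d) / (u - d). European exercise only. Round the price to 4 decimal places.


Answer: Price = V(0,0) = 21.2800

Derivation:
dt = T/N = 0.250000
u = exp(sigma*sqrt(dt)) = 1.239862; d = 1/u = 0.806541
p = (exp((r-q)*dt) - d) / (u - d) = 0.475484
Discount per step: exp(-r*dt) = 0.987578
Stock lattice S(k, i) with i counting down-moves:
  k=0: S(0,0) = 92.7100
  k=1: S(1,0) = 114.9476; S(1,1) = 74.7745
  k=2: S(2,0) = 142.5191; S(2,1) = 92.7100; S(2,2) = 60.3087
  k=3: S(3,0) = 176.7041; S(3,1) = 114.9476; S(3,2) = 74.7745; S(3,3) = 48.6415
Terminal payoffs V(N, i) = max(K - S_T, 0):
  V(3,0) = 0.000000; V(3,1) = 0.000000; V(3,2) = 34.135543; V(3,3) = 60.268536
Backward induction: V(k, i) = exp(-r*dt) * [p * V(k+1, i) + (1-p) * V(k+1, i+1)].
  V(2,0) = exp(-r*dt) * [p*0.000000 + (1-p)*0.000000] = 0.000000
  V(2,1) = exp(-r*dt) * [p*0.000000 + (1-p)*34.135543] = 17.682218
  V(2,2) = exp(-r*dt) * [p*34.135543 + (1-p)*60.268536] = 47.248400
  V(1,0) = exp(-r*dt) * [p*0.000000 + (1-p)*17.682218] = 9.159393
  V(1,1) = exp(-r*dt) * [p*17.682218 + (1-p)*47.248400] = 32.777854
  V(0,0) = exp(-r*dt) * [p*9.159393 + (1-p)*32.777854] = 21.279981


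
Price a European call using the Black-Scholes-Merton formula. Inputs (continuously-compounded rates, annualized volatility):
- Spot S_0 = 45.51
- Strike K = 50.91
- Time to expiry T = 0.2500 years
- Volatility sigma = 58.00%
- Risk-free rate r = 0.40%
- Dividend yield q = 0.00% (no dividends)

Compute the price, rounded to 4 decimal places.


d1 = (ln(S/K) + (r - q + 0.5*sigma^2) * T) / (sigma * sqrt(T)) = -0.23819754
d2 = d1 - sigma * sqrt(T) = -0.52819754
exp(-rT) = 0.99900050; exp(-qT) = 1.00000000
C = S_0 * exp(-qT) * N(d1) - K * exp(-rT) * N(d2)
N(d1) = 0.40586394; N(d2) = 0.29868112
C = 45.5100 * 1.00000000 * 0.40586394 - 50.9100 * 0.99900050 * 0.29868112 = 3.2802

Answer: Price = 3.2802


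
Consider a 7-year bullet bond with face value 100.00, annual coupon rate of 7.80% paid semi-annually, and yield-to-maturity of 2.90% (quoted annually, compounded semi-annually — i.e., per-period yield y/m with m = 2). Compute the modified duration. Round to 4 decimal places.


Answer: Modified duration = 5.6547

Derivation:
Coupon per period c = face * coupon_rate / m = 3.900000
Periods per year m = 2; per-period yield y/m = 0.014500
Number of cashflows N = 14
Cashflows (t years, CF_t, discount factor 1/(1+y/m)^(m*t), PV):
  t = 0.5000: CF_t = 3.900000, DF = 0.985707, PV = 3.844258
  t = 1.0000: CF_t = 3.900000, DF = 0.971619, PV = 3.789313
  t = 1.5000: CF_t = 3.900000, DF = 0.957732, PV = 3.735153
  t = 2.0000: CF_t = 3.900000, DF = 0.944043, PV = 3.681768
  t = 2.5000: CF_t = 3.900000, DF = 0.930550, PV = 3.629145
  t = 3.0000: CF_t = 3.900000, DF = 0.917250, PV = 3.577275
  t = 3.5000: CF_t = 3.900000, DF = 0.904140, PV = 3.526146
  t = 4.0000: CF_t = 3.900000, DF = 0.891217, PV = 3.475747
  t = 4.5000: CF_t = 3.900000, DF = 0.878479, PV = 3.426069
  t = 5.0000: CF_t = 3.900000, DF = 0.865923, PV = 3.377101
  t = 5.5000: CF_t = 3.900000, DF = 0.853547, PV = 3.328833
  t = 6.0000: CF_t = 3.900000, DF = 0.841347, PV = 3.281255
  t = 6.5000: CF_t = 3.900000, DF = 0.829322, PV = 3.234357
  t = 7.0000: CF_t = 103.900000, DF = 0.817469, PV = 84.935027
Price P = sum_t PV_t = 130.841448
First compute Macaulay numerator sum_t t * PV_t:
  t * PV_t at t = 0.5000: 1.922129
  t * PV_t at t = 1.0000: 3.789313
  t * PV_t at t = 1.5000: 5.602730
  t * PV_t at t = 2.0000: 7.363536
  t * PV_t at t = 2.5000: 9.072863
  t * PV_t at t = 3.0000: 10.731824
  t * PV_t at t = 3.5000: 12.341510
  t * PV_t at t = 4.0000: 13.902989
  t * PV_t at t = 4.5000: 15.417312
  t * PV_t at t = 5.0000: 16.885507
  t * PV_t at t = 5.5000: 18.308583
  t * PV_t at t = 6.0000: 19.687530
  t * PV_t at t = 6.5000: 21.023320
  t * PV_t at t = 7.0000: 594.545188
Macaulay duration D = 750.594334 / 130.841448 = 5.736671
Modified duration = D / (1 + y/m) = 5.736671 / (1 + 0.014500) = 5.654678


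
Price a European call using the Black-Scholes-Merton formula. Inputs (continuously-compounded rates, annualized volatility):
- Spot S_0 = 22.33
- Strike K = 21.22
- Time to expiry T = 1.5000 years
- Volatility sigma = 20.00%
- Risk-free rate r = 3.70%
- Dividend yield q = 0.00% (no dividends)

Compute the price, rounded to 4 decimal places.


Answer: Price = 3.3856

Derivation:
d1 = (ln(S/K) + (r - q + 0.5*sigma^2) * T) / (sigma * sqrt(T)) = 0.55720557
d2 = d1 - sigma * sqrt(T) = 0.31225660
exp(-rT) = 0.94601202; exp(-qT) = 1.00000000
C = S_0 * exp(-qT) * N(d1) - K * exp(-rT) * N(d2)
N(d1) = 0.71130651; N(d2) = 0.62257724
C = 22.3300 * 1.00000000 * 0.71130651 - 21.2200 * 0.94601202 * 0.62257724 = 3.3856


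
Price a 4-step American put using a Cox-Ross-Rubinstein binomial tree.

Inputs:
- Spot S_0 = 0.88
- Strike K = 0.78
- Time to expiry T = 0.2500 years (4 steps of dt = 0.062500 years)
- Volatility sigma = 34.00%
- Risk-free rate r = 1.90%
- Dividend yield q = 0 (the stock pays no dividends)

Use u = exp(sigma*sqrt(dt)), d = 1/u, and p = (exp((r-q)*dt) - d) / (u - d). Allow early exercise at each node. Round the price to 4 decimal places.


dt = T/N = 0.062500
u = exp(sigma*sqrt(dt)) = 1.088717; d = 1/u = 0.918512
p = (exp((r-q)*dt) - d) / (u - d) = 0.485744
Discount per step: exp(-r*dt) = 0.998813
Stock lattice S(k, i) with i counting down-moves:
  k=0: S(0,0) = 0.8800
  k=1: S(1,0) = 0.9581; S(1,1) = 0.8083
  k=2: S(2,0) = 1.0431; S(2,1) = 0.8800; S(2,2) = 0.7424
  k=3: S(3,0) = 1.1356; S(3,1) = 0.9581; S(3,2) = 0.8083; S(3,3) = 0.6819
  k=4: S(4,0) = 1.2364; S(4,1) = 1.0431; S(4,2) = 0.8800; S(4,3) = 0.7424; S(4,4) = 0.6264
Terminal payoffs V(N, i) = max(K - S_T, 0):
  V(4,0) = 0.000000; V(4,1) = 0.000000; V(4,2) = 0.000000; V(4,3) = 0.037575; V(4,4) = 0.153642
Backward induction: V(k, i) = exp(-r*dt) * [p * V(k+1, i) + (1-p) * V(k+1, i+1)]; then take max(V_cont, immediate exercise) for American.
  V(3,0) = exp(-r*dt) * [p*0.000000 + (1-p)*0.000000] = 0.000000; exercise = 0.000000; V(3,0) = max -> 0.000000
  V(3,1) = exp(-r*dt) * [p*0.000000 + (1-p)*0.000000] = 0.000000; exercise = 0.000000; V(3,1) = max -> 0.000000
  V(3,2) = exp(-r*dt) * [p*0.000000 + (1-p)*0.037575] = 0.019300; exercise = 0.000000; V(3,2) = max -> 0.019300
  V(3,3) = exp(-r*dt) * [p*0.037575 + (1-p)*0.153642] = 0.097148; exercise = 0.098073; V(3,3) = max -> 0.098073
  V(2,0) = exp(-r*dt) * [p*0.000000 + (1-p)*0.000000] = 0.000000; exercise = 0.000000; V(2,0) = max -> 0.000000
  V(2,1) = exp(-r*dt) * [p*0.000000 + (1-p)*0.019300] = 0.009913; exercise = 0.000000; V(2,1) = max -> 0.009913
  V(2,2) = exp(-r*dt) * [p*0.019300 + (1-p)*0.098073] = 0.059739; exercise = 0.037575; V(2,2) = max -> 0.059739
  V(1,0) = exp(-r*dt) * [p*0.000000 + (1-p)*0.009913] = 0.005092; exercise = 0.000000; V(1,0) = max -> 0.005092
  V(1,1) = exp(-r*dt) * [p*0.009913 + (1-p)*0.059739] = 0.035494; exercise = 0.000000; V(1,1) = max -> 0.035494
  V(0,0) = exp(-r*dt) * [p*0.005092 + (1-p)*0.035494] = 0.020702; exercise = 0.000000; V(0,0) = max -> 0.020702

Answer: Price = V(0,0) = 0.0207


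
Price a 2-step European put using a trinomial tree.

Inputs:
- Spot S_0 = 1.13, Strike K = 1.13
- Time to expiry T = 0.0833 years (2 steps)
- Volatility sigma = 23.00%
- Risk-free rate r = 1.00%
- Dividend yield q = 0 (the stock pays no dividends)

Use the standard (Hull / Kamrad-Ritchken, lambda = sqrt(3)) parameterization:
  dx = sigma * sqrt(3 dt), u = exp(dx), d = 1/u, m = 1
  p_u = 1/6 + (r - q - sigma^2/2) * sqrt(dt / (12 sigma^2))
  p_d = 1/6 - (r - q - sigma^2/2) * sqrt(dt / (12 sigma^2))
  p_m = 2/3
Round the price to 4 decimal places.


Answer: Price = V(0,0) = 0.0250

Derivation:
dt = T/N = 0.041650; dx = sigma*sqrt(3*dt) = 0.081301
u = exp(dx) = 1.084697; d = 1/u = 0.921916
p_u = 0.162453, p_m = 0.666667, p_d = 0.170880
Discount per step: exp(-r*dt) = 0.999584
Stock lattice S(k, j) with j the centered position index:
  k=0: S(0,+0) = 1.1300
  k=1: S(1,-1) = 1.0418; S(1,+0) = 1.1300; S(1,+1) = 1.2257
  k=2: S(2,-2) = 0.9604; S(2,-1) = 1.0418; S(2,+0) = 1.1300; S(2,+1) = 1.2257; S(2,+2) = 1.3295
Terminal payoffs V(N, j) = max(K - S_T, 0):
  V(2,-2) = 0.169580; V(2,-1) = 0.088235; V(2,+0) = 0.000000; V(2,+1) = 0.000000; V(2,+2) = 0.000000
Backward induction: V(k, j) = exp(-r*dt) * [p_u * V(k+1, j+1) + p_m * V(k+1, j) + p_d * V(k+1, j-1)]
  V(1,-1) = exp(-r*dt) * [p_u*0.000000 + p_m*0.088235 + p_d*0.169580] = 0.087764
  V(1,+0) = exp(-r*dt) * [p_u*0.000000 + p_m*0.000000 + p_d*0.088235] = 0.015071
  V(1,+1) = exp(-r*dt) * [p_u*0.000000 + p_m*0.000000 + p_d*0.000000] = 0.000000
  V(0,+0) = exp(-r*dt) * [p_u*0.000000 + p_m*0.015071 + p_d*0.087764] = 0.025034


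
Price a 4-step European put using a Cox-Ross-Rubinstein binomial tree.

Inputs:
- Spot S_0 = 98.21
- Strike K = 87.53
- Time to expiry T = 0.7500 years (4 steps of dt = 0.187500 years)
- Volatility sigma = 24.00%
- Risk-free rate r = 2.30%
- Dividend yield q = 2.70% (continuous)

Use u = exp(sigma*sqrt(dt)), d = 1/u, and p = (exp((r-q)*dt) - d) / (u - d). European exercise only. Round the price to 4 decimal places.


dt = T/N = 0.187500
u = exp(sigma*sqrt(dt)) = 1.109515; d = 1/u = 0.901295
p = (exp((r-q)*dt) - d) / (u - d) = 0.470442
Discount per step: exp(-r*dt) = 0.995697
Stock lattice S(k, i) with i counting down-moves:
  k=0: S(0,0) = 98.2100
  k=1: S(1,0) = 108.9655; S(1,1) = 88.5161
  k=2: S(2,0) = 120.8988; S(2,1) = 98.2100; S(2,2) = 79.7791
  k=3: S(3,0) = 134.1391; S(3,1) = 108.9655; S(3,2) = 88.5161; S(3,3) = 71.9045
  k=4: S(4,0) = 148.8293; S(4,1) = 120.8988; S(4,2) = 98.2100; S(4,3) = 79.7791; S(4,4) = 64.8071
Terminal payoffs V(N, i) = max(K - S_T, 0):
  V(4,0) = 0.000000; V(4,1) = 0.000000; V(4,2) = 0.000000; V(4,3) = 7.750870; V(4,4) = 22.722856
Backward induction: V(k, i) = exp(-r*dt) * [p * V(k+1, i) + (1-p) * V(k+1, i+1)].
  V(3,0) = exp(-r*dt) * [p*0.000000 + (1-p)*0.000000] = 0.000000
  V(3,1) = exp(-r*dt) * [p*0.000000 + (1-p)*0.000000] = 0.000000
  V(3,2) = exp(-r*dt) * [p*0.000000 + (1-p)*7.750870] = 4.086872
  V(3,3) = exp(-r*dt) * [p*7.750870 + (1-p)*22.722856] = 15.611933
  V(2,0) = exp(-r*dt) * [p*0.000000 + (1-p)*0.000000] = 0.000000
  V(2,1) = exp(-r*dt) * [p*0.000000 + (1-p)*4.086872] = 2.154923
  V(2,2) = exp(-r*dt) * [p*4.086872 + (1-p)*15.611933] = 10.146210
  V(1,0) = exp(-r*dt) * [p*0.000000 + (1-p)*2.154923] = 1.136246
  V(1,1) = exp(-r*dt) * [p*2.154923 + (1-p)*10.146210] = 6.359289
  V(0,0) = exp(-r*dt) * [p*1.136246 + (1-p)*6.359289] = 3.885359

Answer: Price = V(0,0) = 3.8854


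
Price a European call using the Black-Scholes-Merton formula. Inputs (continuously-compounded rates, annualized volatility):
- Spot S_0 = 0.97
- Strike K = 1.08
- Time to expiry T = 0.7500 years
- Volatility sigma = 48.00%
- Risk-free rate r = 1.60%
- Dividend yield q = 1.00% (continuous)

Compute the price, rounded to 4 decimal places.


d1 = (ln(S/K) + (r - q + 0.5*sigma^2) * T) / (sigma * sqrt(T)) = -0.03974154
d2 = d1 - sigma * sqrt(T) = -0.45543374
exp(-rT) = 0.98807171; exp(-qT) = 0.99252805
C = S_0 * exp(-qT) * N(d1) - K * exp(-rT) * N(d2)
N(d1) = 0.48414959; N(d2) = 0.32439861
C = 0.9700 * 0.99252805 * 0.48414959 - 1.0800 * 0.98807171 * 0.32439861 = 0.1199

Answer: Price = 0.1199


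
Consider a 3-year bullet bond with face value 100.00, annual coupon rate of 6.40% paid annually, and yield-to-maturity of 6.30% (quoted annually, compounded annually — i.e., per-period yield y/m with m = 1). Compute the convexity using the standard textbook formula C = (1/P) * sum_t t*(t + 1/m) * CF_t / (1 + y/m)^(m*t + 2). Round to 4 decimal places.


Coupon per period c = face * coupon_rate / m = 6.400000
Periods per year m = 1; per-period yield y/m = 0.063000
Number of cashflows N = 3
Cashflows (t years, CF_t, discount factor 1/(1+y/m)^(m*t), PV):
  t = 1.0000: CF_t = 6.400000, DF = 0.940734, PV = 6.020696
  t = 2.0000: CF_t = 6.400000, DF = 0.884980, PV = 5.663872
  t = 3.0000: CF_t = 106.400000, DF = 0.832531, PV = 88.581256
Price P = sum_t PV_t = 100.265824
Convexity numerator sum_t t*(t + 1/m) * CF_t / (1+y/m)^(m*t + 2):
  t = 1.0000: term = 10.656392
  t = 2.0000: term = 30.074483
  t = 3.0000: term = 940.711713
Convexity = (1/P) * sum = 981.442587 / 100.265824 = 9.788406

Answer: Convexity = 9.7884


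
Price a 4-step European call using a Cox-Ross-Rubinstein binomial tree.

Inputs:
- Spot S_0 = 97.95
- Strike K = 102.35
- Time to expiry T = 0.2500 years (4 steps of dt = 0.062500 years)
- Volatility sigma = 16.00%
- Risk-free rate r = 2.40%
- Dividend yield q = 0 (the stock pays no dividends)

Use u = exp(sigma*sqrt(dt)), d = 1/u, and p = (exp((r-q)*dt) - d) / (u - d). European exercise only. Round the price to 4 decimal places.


dt = T/N = 0.062500
u = exp(sigma*sqrt(dt)) = 1.040811; d = 1/u = 0.960789
p = (exp((r-q)*dt) - d) / (u - d) = 0.508760
Discount per step: exp(-r*dt) = 0.998501
Stock lattice S(k, i) with i counting down-moves:
  k=0: S(0,0) = 97.9500
  k=1: S(1,0) = 101.9474; S(1,1) = 94.1093
  k=2: S(2,0) = 106.1080; S(2,1) = 97.9500; S(2,2) = 90.4192
  k=3: S(3,0) = 110.4383; S(3,1) = 101.9474; S(3,2) = 94.1093; S(3,3) = 86.8739
  k=4: S(4,0) = 114.9454; S(4,1) = 106.1080; S(4,2) = 97.9500; S(4,3) = 90.4192; S(4,4) = 83.4675
Terminal payoffs V(N, i) = max(S_T - K, 0):
  V(4,0) = 12.595390; V(4,1) = 3.757968; V(4,2) = 0.000000; V(4,3) = 0.000000; V(4,4) = 0.000000
Backward induction: V(k, i) = exp(-r*dt) * [p * V(k+1, i) + (1-p) * V(k+1, i+1)].
  V(3,0) = exp(-r*dt) * [p*12.595390 + (1-p)*3.757968] = 8.241727
  V(3,1) = exp(-r*dt) * [p*3.757968 + (1-p)*0.000000] = 1.909040
  V(3,2) = exp(-r*dt) * [p*0.000000 + (1-p)*0.000000] = 0.000000
  V(3,3) = exp(-r*dt) * [p*0.000000 + (1-p)*0.000000] = 0.000000
  V(2,0) = exp(-r*dt) * [p*8.241727 + (1-p)*1.909040] = 5.123169
  V(2,1) = exp(-r*dt) * [p*1.909040 + (1-p)*0.000000] = 0.969788
  V(2,2) = exp(-r*dt) * [p*0.000000 + (1-p)*0.000000] = 0.000000
  V(1,0) = exp(-r*dt) * [p*5.123169 + (1-p)*0.969788] = 3.078243
  V(1,1) = exp(-r*dt) * [p*0.969788 + (1-p)*0.000000] = 0.492650
  V(0,0) = exp(-r*dt) * [p*3.078243 + (1-p)*0.492650] = 1.805387

Answer: Price = V(0,0) = 1.8054
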